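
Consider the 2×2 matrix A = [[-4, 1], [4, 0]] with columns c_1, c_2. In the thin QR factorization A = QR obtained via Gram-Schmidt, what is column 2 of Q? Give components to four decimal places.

c_1 = (-4, 4); ‖c_1‖ = 5.6569, so e_1 = (-0.7071, 0.7071).
e_1·c_2 = (-0.7071)·1 + 0.7071·0 = -0.7071.
u_2 = c_2 + 0.7071·e_1 = (0.5000, 0.5000).
‖u_2‖ = 0.7071, so e_2 = (0.7071, 0.7071).

e_2 = (0.7071, 0.7071)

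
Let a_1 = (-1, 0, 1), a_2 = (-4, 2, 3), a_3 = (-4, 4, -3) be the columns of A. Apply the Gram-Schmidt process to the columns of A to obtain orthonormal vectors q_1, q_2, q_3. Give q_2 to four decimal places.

q_2 = (-0.2357, 0.9428, -0.2357)

a_1 = (-1, 0, 1); ‖a_1‖ = 1.4142, so q_1 = (-0.7071, 0.0000, 0.7071).
q_1·a_2 = (-0.7071)·(-4) + 0.0000·2 + 0.7071·3 = 4.9497.
u_2 = a_2 − 4.9497·q_1 = (-0.5000, 2.0000, -0.5000).
‖u_2‖ = 2.1213, so q_2 = (-0.2357, 0.9428, -0.2357).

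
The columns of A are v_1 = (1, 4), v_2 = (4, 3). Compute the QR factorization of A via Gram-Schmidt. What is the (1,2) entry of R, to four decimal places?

r_{12} = 3.8806

v_1 = (1, 4); ‖v_1‖ = 4.1231, so e_1 = (0.2425, 0.9701).
r_{12} = e_1·v_2 = 3.8806.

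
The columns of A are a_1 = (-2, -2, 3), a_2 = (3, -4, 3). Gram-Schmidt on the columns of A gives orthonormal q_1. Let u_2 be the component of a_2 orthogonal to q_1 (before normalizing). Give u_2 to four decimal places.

a_1 = (-2, -2, 3); ‖a_1‖ = 4.1231, so q_1 = (-0.4851, -0.4851, 0.7276).
q_1·a_2 = (-0.4851)·3 + (-0.4851)·(-4) + 0.7276·3 = 2.6679.
u_2 = a_2 − 2.6679·q_1 = (4.2941, -2.7059, 1.0588).

u_2 = (4.2941, -2.7059, 1.0588)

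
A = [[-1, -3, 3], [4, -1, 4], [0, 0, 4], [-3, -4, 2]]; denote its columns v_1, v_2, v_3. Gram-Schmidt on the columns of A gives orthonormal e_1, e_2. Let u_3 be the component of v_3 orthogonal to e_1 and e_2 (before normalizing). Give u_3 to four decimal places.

v_1 = (-1, 4, 0, -3); ‖v_1‖ = 5.0990, so e_1 = (-0.1961, 0.7845, 0.0000, -0.5883).
e_1·v_2 = (-0.1961)·(-3) + 0.7845·(-1) + 0.0000·0 + (-0.5883)·(-4) = 2.1573.
u_2 = v_2 − 2.1573·e_1 = (-2.5769, -2.6923, 0.0000, -2.7308).
‖u_2‖ = 4.6202, so e_2 = (-0.5578, -0.5827, 0.0000, -0.5911).
e_1·v_3 = (-0.1961)·3 + 0.7845·4 + 0.0000·4 + (-0.5883)·2 = 1.3728; e_2·v_3 = (-0.5578)·3 + (-0.5827)·4 + 0.0000·4 + (-0.5911)·2 = -5.1863.
u_3 = v_3 − 1.3728·e_1 + 5.1863·e_2 = (0.3766, -0.0991, 4.0000, -0.2577).

u_3 = (0.3766, -0.0991, 4.0000, -0.2577)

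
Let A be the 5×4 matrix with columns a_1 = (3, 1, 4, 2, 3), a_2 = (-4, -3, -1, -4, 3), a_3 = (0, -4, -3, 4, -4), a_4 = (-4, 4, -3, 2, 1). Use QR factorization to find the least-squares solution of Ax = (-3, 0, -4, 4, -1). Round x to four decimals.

x = (0.1604, 0.1441, 0.6904, 0.7580)

a_1 = (3, 1, 4, 2, 3); ‖a_1‖ = 6.2450, so e_1 = (0.4804, 0.1601, 0.6405, 0.3203, 0.4804).
e_1·a_2 = 0.4804·(-4) + 0.1601·(-3) + 0.6405·(-1) + 0.3203·(-4) + 0.4804·3 = -2.8823.
u_2 = a_2 + 2.8823·e_1 = (-2.6154, -2.5385, 0.8462, -3.0769, 4.3846).
‖u_2‖ = 6.5339, so e_2 = (-0.4003, -0.3885, 0.1295, -0.4709, 0.6711).
e_1·a_3 = 0.4804·0 + 0.1601·(-4) + 0.6405·(-3) + 0.3203·4 + 0.4804·(-4) = -3.2026; e_2·a_3 = (-0.4003)·0 + (-0.3885)·(-4) + 0.1295·(-3) + (-0.4709)·4 + 0.6711·(-4) = -3.4024.
u_3 = a_3 + 3.2026·e_1 + 3.4024·e_2 = (0.1766, -4.8090, -0.5081, 3.4234, -0.1784).
‖u_3‖ = 5.9302, so e_3 = (0.0298, -0.8109, -0.0857, 0.5773, -0.0301).
e_1·a_4 = 0.4804·(-4) + 0.1601·4 + 0.6405·(-3) + 0.3203·2 + 0.4804·1 = -2.0817; e_2·a_4 = (-0.4003)·(-4) + (-0.3885)·4 + 0.1295·(-3) + (-0.4709)·2 + 0.6711·1 = -0.6122; e_3·a_4 = 0.0298·(-4) + (-0.8109)·4 + (-0.0857)·(-3) + 0.5773·2 + (-0.0301)·1 = -1.9813.
u_4 = a_4 + 2.0817·e_1 + 0.6122·e_2 + 1.9813·e_3 = (-3.1861, 2.4888, -1.7571, 3.5222, 2.3512).
‖u_4‖ = 6.1128, so e_4 = (-0.5212, 0.4071, -0.2875, 0.5762, 0.3846).
Qᵀb = (-3.2026, -1.8719, 2.5926, 4.6336).
Back-substitute: x_4 = 4.6336/6.1128 = 0.7580.
x_3 = (2.5926 + 1.9813·0.7580)/5.9302 = 0.6904.
x_2 = (-1.8719 + 3.4024·0.6904 + 0.6122·0.7580)/6.5339 = 0.1441.
x_1 = (-3.2026 + 2.8823·0.1441 + 3.2026·0.6904 + 2.0817·0.7580)/6.2450 = 0.1604.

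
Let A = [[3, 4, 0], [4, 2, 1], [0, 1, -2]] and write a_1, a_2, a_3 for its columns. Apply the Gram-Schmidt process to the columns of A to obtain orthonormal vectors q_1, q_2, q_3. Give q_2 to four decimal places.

q_2 = (0.7155, -0.5367, 0.4472)

q_1 = a_1/‖a_1‖ = (3, 4, 0)/5.0000 = (0.6000, 0.8000, 0.0000).
r_{12} = q_1·a_2 = 4.0000.
u_2 = a_2 − 4.0000·q_1 = (1.6000, -1.2000, 1.0000).
‖u_2‖ = 2.2361, so q_2 = (0.7155, -0.5367, 0.4472).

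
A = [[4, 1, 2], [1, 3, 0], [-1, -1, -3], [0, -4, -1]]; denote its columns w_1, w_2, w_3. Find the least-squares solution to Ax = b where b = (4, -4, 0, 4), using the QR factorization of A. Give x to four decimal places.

e_1 = w_1/‖w_1‖ = (4, 1, -1, 0)/4.2426 = (0.9428, 0.2357, -0.2357, 0.0000).
r_{12} = e_1·w_2 = 1.8856.
u_2 = w_2 − 1.8856·e_1 = (-0.7778, 2.5556, -0.5556, -4.0000).
‖u_2‖ = 4.8419, so e_2 = (-0.1606, 0.5278, -0.1147, -0.8261).
r_{13} = e_1·w_3 = 2.5927; r_{23} = e_2·w_3 = 0.8491.
u_3 = w_3 − 2.5927·e_1 − 0.8491·e_2 = (-0.3081, -1.0592, -2.2915, -0.2986).
‖u_3‖ = 2.5606, so e_3 = (-0.1203, -0.4137, -0.8949, -0.1166).
Qᵀb = (2.8284, -6.0582, 0.7070).
Back-substitute: x_3 = 0.7070/2.5606 = 0.2761.
x_2 = (-6.0582 − 0.8491·0.2761)/4.8419 = -1.2996.
x_1 = (2.8284 − 1.8856·(-1.2996) − 2.5927·0.2761)/4.2426 = 1.0755.

x = (1.0755, -1.2996, 0.2761)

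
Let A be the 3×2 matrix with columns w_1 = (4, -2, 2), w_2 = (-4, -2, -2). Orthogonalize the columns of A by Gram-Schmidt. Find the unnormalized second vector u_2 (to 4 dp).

u_2 = (-1.3333, -3.3333, -0.6667)

w_1 = (4, -2, 2); ‖w_1‖ = 4.8990, so e_1 = (0.8165, -0.4082, 0.4082).
e_1·w_2 = 0.8165·(-4) + (-0.4082)·(-2) + 0.4082·(-2) = -3.2660.
u_2 = w_2 + 3.2660·e_1 = (-1.3333, -3.3333, -0.6667).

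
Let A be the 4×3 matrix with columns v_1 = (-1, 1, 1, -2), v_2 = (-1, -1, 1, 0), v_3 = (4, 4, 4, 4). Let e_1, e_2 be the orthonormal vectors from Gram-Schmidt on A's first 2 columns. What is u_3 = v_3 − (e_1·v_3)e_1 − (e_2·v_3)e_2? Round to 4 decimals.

v_1 = (-1, 1, 1, -2); ‖v_1‖ = 2.6458, so e_1 = (-0.3780, 0.3780, 0.3780, -0.7559).
e_1·v_2 = (-0.3780)·(-1) + 0.3780·(-1) + 0.3780·1 + (-0.7559)·0 = 0.3780.
u_2 = v_2 − 0.3780·e_1 = (-0.8571, -1.1429, 0.8571, 0.2857).
‖u_2‖ = 1.6903, so e_2 = (-0.5071, -0.6761, 0.5071, 0.1690).
e_1·v_3 = (-0.3780)·4 + 0.3780·4 + 0.3780·4 + (-0.7559)·4 = -1.5119; e_2·v_3 = (-0.5071)·4 + (-0.6761)·4 + 0.5071·4 + 0.1690·4 = -2.0284.
u_3 = v_3 + 1.5119·e_1 + 2.0284·e_2 = (2.4000, 3.2000, 5.6000, 3.2000).

u_3 = (2.4000, 3.2000, 5.6000, 3.2000)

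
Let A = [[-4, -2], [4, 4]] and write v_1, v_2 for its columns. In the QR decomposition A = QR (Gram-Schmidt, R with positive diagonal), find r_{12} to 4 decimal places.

v_1 = (-4, 4); ‖v_1‖ = 5.6569, so q_1 = (-0.7071, 0.7071).
r_{12} = q_1·v_2 = 4.2426.

r_{12} = 4.2426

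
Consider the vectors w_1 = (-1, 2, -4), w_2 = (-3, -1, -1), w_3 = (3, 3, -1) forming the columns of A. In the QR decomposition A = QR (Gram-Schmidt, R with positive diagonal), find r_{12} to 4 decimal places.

r_{12} = 1.0911

q_1 = w_1/‖w_1‖ = (-1, 2, -4)/4.5826 = (-0.2182, 0.4364, -0.8729).
r_{12} = q_1·w_2 = 1.0911.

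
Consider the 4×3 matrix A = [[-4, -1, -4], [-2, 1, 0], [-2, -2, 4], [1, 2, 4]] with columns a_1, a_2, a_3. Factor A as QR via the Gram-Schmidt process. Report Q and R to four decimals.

a_1 = (-4, -2, -2, 1); ‖a_1‖ = 5.0000, so e_1 = (-0.8000, -0.4000, -0.4000, 0.2000).
e_1·a_2 = (-0.8000)·(-1) + (-0.4000)·1 + (-0.4000)·(-2) + 0.2000·2 = 1.6000.
u_2 = a_2 − 1.6000·e_1 = (0.2800, 1.6400, -1.3600, 1.6800).
‖u_2‖ = 2.7276, so e_2 = (0.1027, 0.6013, -0.4986, 0.6159).
e_1·a_3 = (-0.8000)·(-4) + (-0.4000)·0 + (-0.4000)·4 + 0.2000·4 = 2.4000; e_2·a_3 = 0.1027·(-4) + 0.6013·0 + (-0.4986)·4 + 0.6159·4 = 0.0587.
u_3 = a_3 − 2.4000·e_1 − 0.0587·e_2 = (-2.0860, 0.9247, 4.9892, 3.4839).
‖u_3‖ = 6.4990, so e_3 = (-0.3210, 0.1423, 0.7677, 0.5361).

Q = [[-0.8000, 0.1027, -0.3210], [-0.4000, 0.6013, 0.1423], [-0.4000, -0.4986, 0.7677], [0.2000, 0.6159, 0.5361]], R = [[5.0000, 1.6000, 2.4000], [0.0000, 2.7276, 0.0587], [0.0000, 0.0000, 6.4990]]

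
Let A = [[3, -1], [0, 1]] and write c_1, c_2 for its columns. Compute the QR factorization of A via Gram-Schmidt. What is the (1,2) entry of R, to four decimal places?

q_1 = c_1/‖c_1‖ = (3, 0)/3.0000 = (1.0000, 0.0000).
r_{12} = q_1·c_2 = -1.0000.

r_{12} = -1.0000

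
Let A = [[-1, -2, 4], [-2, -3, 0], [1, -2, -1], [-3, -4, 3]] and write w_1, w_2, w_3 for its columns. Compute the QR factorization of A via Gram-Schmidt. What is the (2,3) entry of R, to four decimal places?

e_1 = w_1/‖w_1‖ = (-1, -2, 1, -3)/3.8730 = (-0.2582, -0.5164, 0.2582, -0.7746).
r_{12} = e_1·w_2 = 4.6476.
u_2 = w_2 − 4.6476·e_1 = (-0.8000, -0.6000, -3.2000, -0.4000).
‖u_2‖ = 3.3764, so e_2 = (-0.2369, -0.1777, -0.9478, -0.1185).
r_{23} = e_2·w_3 = -0.3554.

r_{23} = -0.3554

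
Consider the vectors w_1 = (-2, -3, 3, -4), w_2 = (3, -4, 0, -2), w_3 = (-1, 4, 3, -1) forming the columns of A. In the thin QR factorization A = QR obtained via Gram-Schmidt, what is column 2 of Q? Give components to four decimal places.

e_2 = (0.7653, -0.5928, -0.2264, -0.1078)

w_1 = (-2, -3, 3, -4); ‖w_1‖ = 6.1644, so e_1 = (-0.3244, -0.4867, 0.4867, -0.6489).
e_1·w_2 = (-0.3244)·3 + (-0.4867)·(-4) + 0.4867·0 + (-0.6489)·(-2) = 2.2711.
u_2 = w_2 − 2.2711·e_1 = (3.7368, -2.8947, -1.1053, -0.5263).
‖u_2‖ = 4.8828, so e_2 = (0.7653, -0.5928, -0.2264, -0.1078).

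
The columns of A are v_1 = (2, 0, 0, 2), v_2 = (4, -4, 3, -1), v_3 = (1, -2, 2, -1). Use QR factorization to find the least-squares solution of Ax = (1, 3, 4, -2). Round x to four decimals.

q_1 = v_1/‖v_1‖ = (2, 0, 0, 2)/2.8284 = (0.7071, 0.0000, 0.0000, 0.7071).
r_{12} = q_1·v_2 = 2.1213.
u_2 = v_2 − 2.1213·q_1 = (2.5000, -4.0000, 3.0000, -2.5000).
‖u_2‖ = 6.1237, so q_2 = (0.4082, -0.6532, 0.4899, -0.4082).
r_{13} = q_1·v_3 = 0.0000; r_{23} = q_2·v_3 = 3.1027.
u_3 = v_3 + 0.0000·q_1 − 3.1027·q_2 = (-0.2667, 0.0267, 0.4800, 0.2667).
‖u_3‖ = 0.6110, so q_3 = (-0.4364, 0.0436, 0.7856, 0.4364).
Qᵀb = (-0.7071, 1.2247, 1.9640).
Back-substitute: x_3 = 1.9640/0.6110 = 3.2143.
x_2 = (1.2247 − 3.1027·3.2143)/6.1237 = -1.4286.
x_1 = (-0.7071 − 2.1213·(-1.4286) + 0.0000·3.2143)/2.8284 = 0.8214.

x = (0.8214, -1.4286, 3.2143)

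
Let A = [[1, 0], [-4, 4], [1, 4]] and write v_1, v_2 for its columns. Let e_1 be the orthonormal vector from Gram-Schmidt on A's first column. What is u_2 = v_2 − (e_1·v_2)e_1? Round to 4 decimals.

e_1 = v_1/‖v_1‖ = (1, -4, 1)/4.2426 = (0.2357, -0.9428, 0.2357).
r_{12} = e_1·v_2 = -2.8284.
u_2 = v_2 + 2.8284·e_1 = (0.6667, 1.3333, 4.6667).

u_2 = (0.6667, 1.3333, 4.6667)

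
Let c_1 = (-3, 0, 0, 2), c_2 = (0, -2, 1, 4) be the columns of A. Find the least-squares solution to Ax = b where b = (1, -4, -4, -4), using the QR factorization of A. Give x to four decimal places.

c_1 = (-3, 0, 0, 2); ‖c_1‖ = 3.6056, so q_1 = (-0.8321, 0.0000, 0.0000, 0.5547).
q_1·c_2 = (-0.8321)·0 + 0.0000·(-2) + 0.0000·1 + 0.5547·4 = 2.2188.
u_2 = c_2 − 2.2188·q_1 = (1.8462, -2.0000, 1.0000, 2.7692).
‖u_2‖ = 4.0096, so q_2 = (0.4604, -0.4988, 0.2494, 0.6906).
Qᵀb = (-3.0509, -1.3046).
Back-substitute: x_2 = -1.3046/4.0096 = -0.3254.
x_1 = (-3.0509 − 2.2188·(-0.3254))/3.6056 = -0.6459.

x = (-0.6459, -0.3254)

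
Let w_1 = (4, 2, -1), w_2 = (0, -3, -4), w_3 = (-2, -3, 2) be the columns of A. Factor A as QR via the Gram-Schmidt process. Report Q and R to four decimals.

w_1 = (4, 2, -1); ‖w_1‖ = 4.5826, so e_1 = (0.8729, 0.4364, -0.2182).
e_1·w_2 = 0.8729·0 + 0.4364·(-3) + (-0.2182)·(-4) = -0.4364.
u_2 = w_2 + 0.4364·e_1 = (0.3810, -2.8095, -4.0952).
‖u_2‖ = 4.9809, so e_2 = (0.0765, -0.5641, -0.8222).
e_1·w_3 = 0.8729·(-2) + 0.4364·(-3) + (-0.2182)·2 = -3.4915; e_2·w_3 = 0.0765·(-2) + (-0.5641)·(-3) + (-0.8222)·2 = -0.1052.
u_3 = w_3 + 3.4915·e_1 + 0.1052·e_2 = (1.0557, -1.5355, 1.1516).
‖u_3‖ = 2.1905, so e_3 = (0.4819, -0.7010, 0.5257).

Q = [[0.8729, 0.0765, 0.4819], [0.4364, -0.5641, -0.7010], [-0.2182, -0.8222, 0.5257]], R = [[4.5826, -0.4364, -3.4915], [0.0000, 4.9809, -0.1052], [0.0000, 0.0000, 2.1905]]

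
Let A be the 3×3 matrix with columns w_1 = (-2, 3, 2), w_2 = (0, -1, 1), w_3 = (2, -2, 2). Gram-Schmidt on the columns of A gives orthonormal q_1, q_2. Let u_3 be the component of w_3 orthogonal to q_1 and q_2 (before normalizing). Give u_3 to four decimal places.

w_1 = (-2, 3, 2); ‖w_1‖ = 4.1231, so q_1 = (-0.4851, 0.7276, 0.4851).
q_1·w_2 = (-0.4851)·0 + 0.7276·(-1) + 0.4851·1 = -0.2425.
u_2 = w_2 + 0.2425·q_1 = (-0.1176, -0.8235, 1.1176).
‖u_2‖ = 1.3933, so q_2 = (-0.0844, -0.5911, 0.8022).
q_1·w_3 = (-0.4851)·2 + 0.7276·(-2) + 0.4851·2 = -1.4552; q_2·w_3 = (-0.0844)·2 + (-0.5911)·(-2) + 0.8022·2 = 2.6176.
u_3 = w_3 + 1.4552·q_1 − 2.6176·q_2 = (1.5152, 0.6061, 0.6061).

u_3 = (1.5152, 0.6061, 0.6061)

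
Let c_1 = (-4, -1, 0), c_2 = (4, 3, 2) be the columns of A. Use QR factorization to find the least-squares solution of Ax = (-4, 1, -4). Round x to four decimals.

x = (0.2727, -0.5455)

c_1 = (-4, -1, 0); ‖c_1‖ = 4.1231, so e_1 = (-0.9701, -0.2425, 0.0000).
e_1·c_2 = (-0.9701)·4 + (-0.2425)·3 + 0.0000·2 = -4.6082.
u_2 = c_2 + 4.6082·e_1 = (-0.4706, 1.8824, 2.0000).
‖u_2‖ = 2.7865, so e_2 = (-0.1689, 0.6755, 0.7177).
Qᵀb = (3.6380, -1.5199).
Back-substitute: x_2 = -1.5199/2.7865 = -0.5455.
x_1 = (3.6380 + 4.6082·(-0.5455))/4.1231 = 0.2727.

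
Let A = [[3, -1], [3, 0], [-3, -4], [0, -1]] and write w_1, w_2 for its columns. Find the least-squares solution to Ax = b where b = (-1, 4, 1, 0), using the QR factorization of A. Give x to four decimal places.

w_1 = (3, 3, -3, 0); ‖w_1‖ = 5.1962, so e_1 = (0.5774, 0.5774, -0.5774, 0.0000).
e_1·w_2 = 0.5774·(-1) + 0.5774·0 + (-0.5774)·(-4) + 0.0000·(-1) = 1.7321.
u_2 = w_2 − 1.7321·e_1 = (-2.0000, -1.0000, -3.0000, -1.0000).
‖u_2‖ = 3.8730, so e_2 = (-0.5164, -0.2582, -0.7746, -0.2582).
Qᵀb = (1.1547, -1.2910).
Back-substitute: x_2 = -1.2910/3.8730 = -0.3333.
x_1 = (1.1547 − 1.7321·(-0.3333))/5.1962 = 0.3333.

x = (0.3333, -0.3333)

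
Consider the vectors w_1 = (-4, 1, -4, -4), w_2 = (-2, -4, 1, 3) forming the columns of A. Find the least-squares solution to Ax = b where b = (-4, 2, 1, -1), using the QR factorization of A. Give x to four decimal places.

x = (0.3891, 0.0890)

w_1 = (-4, 1, -4, -4); ‖w_1‖ = 7.0000, so q_1 = (-0.5714, 0.1429, -0.5714, -0.5714).
q_1·w_2 = (-0.5714)·(-2) + 0.1429·(-4) + (-0.5714)·1 + (-0.5714)·3 = -1.7143.
u_2 = w_2 + 1.7143·q_1 = (-2.9796, -3.7551, 0.0204, 2.0204).
‖u_2‖ = 5.2020, so q_2 = (-0.5728, -0.7219, 0.0039, 0.3884).
Qᵀb = (2.5714, 0.4629).
Back-substitute: x_2 = 0.4629/5.2020 = 0.0890.
x_1 = (2.5714 + 1.7143·0.0890)/7.0000 = 0.3891.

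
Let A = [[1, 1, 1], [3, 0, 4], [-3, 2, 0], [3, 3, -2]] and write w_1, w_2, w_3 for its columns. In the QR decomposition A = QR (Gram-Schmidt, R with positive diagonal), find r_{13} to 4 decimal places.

r_{13} = 1.3229

e_1 = w_1/‖w_1‖ = (1, 3, -3, 3)/5.2915 = (0.1890, 0.5669, -0.5669, 0.5669).
r_{13} = e_1·w_3 = 1.3229.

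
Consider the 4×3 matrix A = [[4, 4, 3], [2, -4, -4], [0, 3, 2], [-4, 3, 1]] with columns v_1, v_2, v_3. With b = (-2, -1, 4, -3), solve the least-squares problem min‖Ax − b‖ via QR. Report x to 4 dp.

x = (-0.0713, -1.1416, 1.5080)

q_1 = v_1/‖v_1‖ = (4, 2, 0, -4)/6.0000 = (0.6667, 0.3333, 0.0000, -0.6667).
r_{12} = q_1·v_2 = -0.6667.
u_2 = v_2 + 0.6667·q_1 = (4.4444, -3.7778, 3.0000, 2.5556).
‖u_2‖ = 7.0396, so q_2 = (0.6314, -0.5366, 0.4262, 0.3630).
r_{13} = q_1·v_3 = 0.0000; r_{23} = q_2·v_3 = 5.2560.
u_3 = v_3 − 0.0000·q_1 − 5.2560·q_2 = (-0.3184, -1.1794, -0.2399, -0.9081).
‖u_3‖ = 1.5409, so q_3 = (-0.2066, -0.7654, -0.1557, -0.5893).
Qᵀb = (0.3333, -0.1105, 2.3238).
Back-substitute: x_3 = 2.3238/1.5409 = 1.5080.
x_2 = (-0.1105 − 5.2560·1.5080)/7.0396 = -1.1416.
x_1 = (0.3333 + 0.6667·(-1.1416) − 0.0000·1.5080)/6.0000 = -0.0713.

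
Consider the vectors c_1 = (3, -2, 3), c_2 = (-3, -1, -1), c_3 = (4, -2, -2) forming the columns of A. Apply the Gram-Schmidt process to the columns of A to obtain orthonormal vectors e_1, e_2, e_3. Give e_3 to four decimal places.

c_1 = (3, -2, 3); ‖c_1‖ = 4.6904, so e_1 = (0.6396, -0.4264, 0.6396).
e_1·c_2 = 0.6396·(-3) + (-0.4264)·(-1) + 0.6396·(-1) = -2.1320.
u_2 = c_2 + 2.1320·e_1 = (-1.6364, -1.9091, 0.3636).
‖u_2‖ = 2.5406, so e_2 = (-0.6441, -0.7514, 0.1431).
e_1·c_3 = 0.6396·4 + (-0.4264)·(-2) + 0.6396·(-2) = 2.1320; e_2·c_3 = (-0.6441)·4 + (-0.7514)·(-2) + 0.1431·(-2) = -1.3597.
u_3 = c_3 − 2.1320·e_1 + 1.3597·e_2 = (1.7606, -2.1127, -3.1690).
‖u_3‖ = 4.1959, so e_3 = (0.4196, -0.5035, -0.7553).

e_3 = (0.4196, -0.5035, -0.7553)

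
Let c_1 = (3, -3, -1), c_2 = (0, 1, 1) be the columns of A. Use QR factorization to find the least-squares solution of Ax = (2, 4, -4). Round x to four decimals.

x = (-0.1818, -0.3636)

c_1 = (3, -3, -1); ‖c_1‖ = 4.3589, so q_1 = (0.6882, -0.6882, -0.2294).
q_1·c_2 = 0.6882·0 + (-0.6882)·1 + (-0.2294)·1 = -0.9177.
u_2 = c_2 + 0.9177·q_1 = (0.6316, 0.3684, 0.7895).
‖u_2‖ = 1.0761, so q_2 = (0.5869, 0.3424, 0.7337).
Qᵀb = (-0.4588, -0.3913).
Back-substitute: x_2 = -0.3913/1.0761 = -0.3636.
x_1 = (-0.4588 + 0.9177·(-0.3636))/4.3589 = -0.1818.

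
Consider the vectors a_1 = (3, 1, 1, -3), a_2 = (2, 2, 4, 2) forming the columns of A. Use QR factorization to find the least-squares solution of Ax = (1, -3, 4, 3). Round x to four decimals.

x = (-0.4733, 0.7443)

a_1 = (3, 1, 1, -3); ‖a_1‖ = 4.4721, so e_1 = (0.6708, 0.2236, 0.2236, -0.6708).
e_1·a_2 = 0.6708·2 + 0.2236·2 + 0.2236·4 + (-0.6708)·2 = 1.3416.
u_2 = a_2 − 1.3416·e_1 = (1.1000, 1.7000, 3.7000, 2.9000).
‖u_2‖ = 5.1186, so e_2 = (0.2149, 0.3321, 0.7229, 0.5666).
Qᵀb = (-1.1180, 3.8096).
Back-substitute: x_2 = 3.8096/5.1186 = 0.7443.
x_1 = (-1.1180 − 1.3416·0.7443)/4.4721 = -0.4733.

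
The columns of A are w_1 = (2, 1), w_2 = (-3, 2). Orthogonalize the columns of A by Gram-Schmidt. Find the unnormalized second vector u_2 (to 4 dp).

w_1 = (2, 1); ‖w_1‖ = 2.2361, so q_1 = (0.8944, 0.4472).
q_1·w_2 = 0.8944·(-3) + 0.4472·2 = -1.7889.
u_2 = w_2 + 1.7889·q_1 = (-1.4000, 2.8000).

u_2 = (-1.4000, 2.8000)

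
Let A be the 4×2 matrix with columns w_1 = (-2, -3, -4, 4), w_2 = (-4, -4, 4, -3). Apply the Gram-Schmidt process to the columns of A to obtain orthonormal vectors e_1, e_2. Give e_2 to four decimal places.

e_2 = (-0.5842, -0.6081, 0.4412, -0.3070)

w_1 = (-2, -3, -4, 4); ‖w_1‖ = 6.7082, so e_1 = (-0.2981, -0.4472, -0.5963, 0.5963).
e_1·w_2 = (-0.2981)·(-4) + (-0.4472)·(-4) + (-0.5963)·4 + 0.5963·(-3) = -1.1926.
u_2 = w_2 + 1.1926·e_1 = (-4.3556, -4.5333, 3.2889, -2.2889).
‖u_2‖ = 7.4551, so e_2 = (-0.5842, -0.6081, 0.4412, -0.3070).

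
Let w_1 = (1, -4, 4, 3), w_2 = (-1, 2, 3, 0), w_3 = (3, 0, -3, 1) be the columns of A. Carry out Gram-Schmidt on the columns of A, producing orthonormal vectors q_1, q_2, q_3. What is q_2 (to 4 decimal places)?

w_1 = (1, -4, 4, 3); ‖w_1‖ = 6.4807, so q_1 = (0.1543, -0.6172, 0.6172, 0.4629).
q_1·w_2 = 0.1543·(-1) + (-0.6172)·2 + 0.6172·3 + 0.4629·0 = 0.4629.
u_2 = w_2 − 0.4629·q_1 = (-1.0714, 2.2857, 2.7143, -0.2143).
‖u_2‖ = 3.7129, so q_2 = (-0.2886, 0.6156, 0.7310, -0.0577).

q_2 = (-0.2886, 0.6156, 0.7310, -0.0577)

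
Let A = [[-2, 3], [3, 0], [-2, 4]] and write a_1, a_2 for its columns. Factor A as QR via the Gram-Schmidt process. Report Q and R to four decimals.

a_1 = (-2, 3, -2); ‖a_1‖ = 4.1231, so q_1 = (-0.4851, 0.7276, -0.4851).
q_1·a_2 = (-0.4851)·3 + 0.7276·0 + (-0.4851)·4 = -3.3955.
u_2 = a_2 + 3.3955·q_1 = (1.3529, 2.4706, 2.3529).
‖u_2‖ = 3.6702, so q_2 = (0.3686, 0.6731, 0.6411).

Q = [[-0.4851, 0.3686], [0.7276, 0.6731], [-0.4851, 0.6411]], R = [[4.1231, -3.3955], [0.0000, 3.6702]]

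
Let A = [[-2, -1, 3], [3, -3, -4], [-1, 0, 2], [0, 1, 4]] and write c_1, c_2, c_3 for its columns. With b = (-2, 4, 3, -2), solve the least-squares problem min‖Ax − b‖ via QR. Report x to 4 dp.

x = (0.3014, -0.6485, -0.2120)

e_1 = c_1/‖c_1‖ = (-2, 3, -1, 0)/3.7417 = (-0.5345, 0.8018, -0.2673, 0.0000).
r_{12} = e_1·c_2 = -1.8708.
u_2 = c_2 + 1.8708·e_1 = (-2.0000, -1.5000, -0.5000, 1.0000).
‖u_2‖ = 2.7386, so e_2 = (-0.7303, -0.5477, -0.1826, 0.3651).
r_{13} = e_1·c_3 = -5.3452; r_{23} = e_2·c_3 = 1.0954.
u_3 = c_3 + 5.3452·e_1 − 1.0954·e_2 = (0.9429, 0.8857, 0.7714, 3.6000).
‖u_3‖ = 3.9024, so e_3 = (0.2416, 0.2270, 0.1977, 0.9225).
Qᵀb = (3.4744, -2.0083, -0.8273).
Back-substitute: x_3 = -0.8273/3.9024 = -0.2120.
x_2 = (-2.0083 − 1.0954·(-0.2120))/2.7386 = -0.6485.
x_1 = (3.4744 + 1.8708·(-0.6485) + 5.3452·(-0.2120))/3.7417 = 0.3014.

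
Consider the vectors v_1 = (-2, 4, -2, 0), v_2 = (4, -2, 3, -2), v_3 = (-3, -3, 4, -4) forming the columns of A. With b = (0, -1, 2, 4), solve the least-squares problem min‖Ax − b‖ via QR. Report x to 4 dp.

q_1 = v_1/‖v_1‖ = (-2, 4, -2, 0)/4.8990 = (-0.4082, 0.8165, -0.4082, 0.0000).
r_{12} = q_1·v_2 = -4.4907.
u_2 = v_2 + 4.4907·q_1 = (2.1667, 1.6667, 1.1667, -2.0000).
‖u_2‖ = 3.5824, so q_2 = (0.6048, 0.4652, 0.3257, -0.5583).
r_{13} = q_1·v_3 = -2.8577; r_{23} = q_2·v_3 = 0.3257.
u_3 = v_3 + 2.8577·q_1 − 0.3257·q_2 = (-4.3636, -0.8182, 2.7273, -3.8182).
‖u_3‖ = 6.4597, so q_3 = (-0.6755, -0.1267, 0.4222, -0.5911).
Qᵀb = (-1.6330, -2.0471, -1.3933).
Back-substitute: x_3 = -1.3933/6.4597 = -0.2157.
x_2 = (-2.0471 − 0.3257·(-0.2157))/3.5824 = -0.5518.
x_1 = (-1.6330 + 4.4907·(-0.5518) + 2.8577·(-0.2157))/4.8990 = -0.9650.

x = (-0.9650, -0.5518, -0.2157)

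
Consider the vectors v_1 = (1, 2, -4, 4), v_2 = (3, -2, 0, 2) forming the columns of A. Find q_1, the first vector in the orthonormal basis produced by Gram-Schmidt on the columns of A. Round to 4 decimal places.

v_1 = (1, 2, -4, 4); ‖v_1‖ = 6.0828, so q_1 = (0.1644, 0.3288, -0.6576, 0.6576).

q_1 = (0.1644, 0.3288, -0.6576, 0.6576)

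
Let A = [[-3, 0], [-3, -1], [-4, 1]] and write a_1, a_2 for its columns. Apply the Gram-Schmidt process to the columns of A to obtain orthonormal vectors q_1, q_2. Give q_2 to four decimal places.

q_2 = (-0.0629, -0.7752, 0.6286)

q_1 = a_1/‖a_1‖ = (-3, -3, -4)/5.8310 = (-0.5145, -0.5145, -0.6860).
r_{12} = q_1·a_2 = -0.1715.
u_2 = a_2 + 0.1715·q_1 = (-0.0882, -1.0882, 0.8824).
‖u_2‖ = 1.4038, so q_2 = (-0.0629, -0.7752, 0.6286).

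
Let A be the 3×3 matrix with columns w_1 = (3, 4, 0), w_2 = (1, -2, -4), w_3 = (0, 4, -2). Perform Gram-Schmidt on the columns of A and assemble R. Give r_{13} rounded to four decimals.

r_{13} = 3.2000

w_1 = (3, 4, 0); ‖w_1‖ = 5.0000, so q_1 = (0.6000, 0.8000, 0.0000).
r_{13} = q_1·w_3 = 3.2000.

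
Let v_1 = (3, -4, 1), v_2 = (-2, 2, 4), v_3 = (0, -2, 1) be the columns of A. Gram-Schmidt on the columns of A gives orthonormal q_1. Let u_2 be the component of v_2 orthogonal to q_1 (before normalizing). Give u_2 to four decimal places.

u_2 = (-0.8462, 0.4615, 4.3846)

q_1 = v_1/‖v_1‖ = (3, -4, 1)/5.0990 = (0.5883, -0.7845, 0.1961).
r_{12} = q_1·v_2 = -1.9612.
u_2 = v_2 + 1.9612·q_1 = (-0.8462, 0.4615, 4.3846).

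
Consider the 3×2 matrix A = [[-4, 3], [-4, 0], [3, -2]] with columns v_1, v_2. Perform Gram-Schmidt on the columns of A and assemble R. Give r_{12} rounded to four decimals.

q_1 = v_1/‖v_1‖ = (-4, -4, 3)/6.4031 = (-0.6247, -0.6247, 0.4685).
r_{12} = q_1·v_2 = -2.8111.

r_{12} = -2.8111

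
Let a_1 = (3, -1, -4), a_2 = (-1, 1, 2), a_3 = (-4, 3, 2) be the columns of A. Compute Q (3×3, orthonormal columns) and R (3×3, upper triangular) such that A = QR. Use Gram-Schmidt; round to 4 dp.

a_1 = (3, -1, -4); ‖a_1‖ = 5.0990, so e_1 = (0.5883, -0.1961, -0.7845).
e_1·a_2 = 0.5883·(-1) + (-0.1961)·1 + (-0.7845)·2 = -2.3534.
u_2 = a_2 + 2.3534·e_1 = (0.3846, 0.5385, 0.1538).
‖u_2‖ = 0.6794, so e_2 = (0.5661, 0.7926, 0.2265).
e_1·a_3 = 0.5883·(-4) + (-0.1961)·3 + (-0.7845)·2 = -4.5107; e_2·a_3 = 0.5661·(-4) + 0.7926·3 + 0.2265·2 = 0.5661.
u_3 = a_3 + 4.5107·e_1 − 0.5661·e_2 = (-1.6667, 1.6667, -1.6667).
‖u_3‖ = 2.8868, so e_3 = (-0.5774, 0.5774, -0.5774).

Q = [[0.5883, 0.5661, -0.5774], [-0.1961, 0.7926, 0.5774], [-0.7845, 0.2265, -0.5774]], R = [[5.0990, -2.3534, -4.5107], [0.0000, 0.6794, 0.5661], [0.0000, 0.0000, 2.8868]]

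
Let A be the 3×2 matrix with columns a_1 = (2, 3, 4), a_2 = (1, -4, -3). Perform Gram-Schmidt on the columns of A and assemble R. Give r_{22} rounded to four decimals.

r_{22} = 3.0513

a_1 = (2, 3, 4); ‖a_1‖ = 5.3852, so q_1 = (0.3714, 0.5571, 0.7428).
q_1·a_2 = 0.3714·1 + 0.5571·(-4) + 0.7428·(-3) = -4.0853.
u_2 = a_2 + 4.0853·q_1 = (2.5172, -1.7241, 0.0345).
r_{22} = ‖u_2‖ = 3.0513.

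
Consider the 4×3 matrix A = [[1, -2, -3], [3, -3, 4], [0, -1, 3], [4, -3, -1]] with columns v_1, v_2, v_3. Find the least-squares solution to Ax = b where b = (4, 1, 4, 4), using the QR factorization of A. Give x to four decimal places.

x = (-1.4177, -2.6576, -0.2531)

v_1 = (1, 3, 0, 4); ‖v_1‖ = 5.0990, so e_1 = (0.1961, 0.5883, 0.0000, 0.7845).
e_1·v_2 = 0.1961·(-2) + 0.5883·(-3) + 0.0000·(-1) + 0.7845·(-3) = -4.5107.
u_2 = v_2 + 4.5107·e_1 = (-1.1154, -0.3462, -1.0000, 0.5385).
‖u_2‖ = 1.6291, so e_2 = (-0.6847, -0.2125, -0.6138, 0.3305).
e_1·v_3 = 0.1961·(-3) + 0.5883·4 + 0.0000·3 + 0.7845·(-1) = 0.9806; e_2·v_3 = (-0.6847)·(-3) + (-0.2125)·4 + (-0.6138)·3 + 0.3305·(-1) = -0.9680.
u_3 = v_3 − 0.9806·e_1 + 0.9680·e_2 = (-3.8551, 3.2174, 2.4058, -1.4493).
‖u_3‖ = 5.7534, so e_3 = (-0.6701, 0.5592, 0.4182, -0.2519).
Qᵀb = (4.5107, -4.0845, -1.4560).
Back-substitute: x_3 = -1.4560/5.7534 = -0.2531.
x_2 = (-4.0845 + 0.9680·(-0.2531))/1.6291 = -2.6576.
x_1 = (4.5107 + 4.5107·(-2.6576) − 0.9806·(-0.2531))/5.0990 = -1.4177.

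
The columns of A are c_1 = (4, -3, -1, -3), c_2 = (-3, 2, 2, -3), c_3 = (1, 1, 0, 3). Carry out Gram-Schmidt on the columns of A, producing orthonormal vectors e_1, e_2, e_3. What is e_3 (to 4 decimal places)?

e_3 = (0.6348, 0.6042, 0.4742, 0.0841)

e_1 = c_1/‖c_1‖ = (4, -3, -1, -3)/5.9161 = (0.6761, -0.5071, -0.1690, -0.5071).
r_{12} = e_1·c_2 = -1.8593.
u_2 = c_2 + 1.8593·e_1 = (-1.7429, 1.0571, 1.6857, -3.9429).
‖u_2‖ = 4.7479, so e_2 = (-0.3671, 0.2227, 0.3550, -0.8304).
r_{13} = e_1·c_3 = -1.3522; r_{23} = e_2·c_3 = -2.6357.
u_3 = c_3 + 1.3522·e_1 + 2.6357·e_2 = (0.9468, 0.9011, 0.7072, 0.1255).
‖u_3‖ = 1.4914, so e_3 = (0.6348, 0.6042, 0.4742, 0.0841).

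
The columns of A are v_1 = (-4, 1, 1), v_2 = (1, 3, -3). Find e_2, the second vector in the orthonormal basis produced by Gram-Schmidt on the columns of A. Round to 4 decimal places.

e_1 = v_1/‖v_1‖ = (-4, 1, 1)/4.2426 = (-0.9428, 0.2357, 0.2357).
r_{12} = e_1·v_2 = -0.9428.
u_2 = v_2 + 0.9428·e_1 = (0.1111, 3.2222, -2.7778).
‖u_2‖ = 4.2557, so e_2 = (0.0261, 0.7572, -0.6527).

e_2 = (0.0261, 0.7572, -0.6527)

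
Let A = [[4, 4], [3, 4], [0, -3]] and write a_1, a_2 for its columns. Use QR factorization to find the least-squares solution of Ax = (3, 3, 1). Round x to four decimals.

q_1 = a_1/‖a_1‖ = (4, 3, 0)/5.0000 = (0.8000, 0.6000, 0.0000).
r_{12} = q_1·a_2 = 5.6000.
u_2 = a_2 − 5.6000·q_1 = (-0.4800, 0.6400, -3.0000).
‖u_2‖ = 3.1048, so q_2 = (-0.1546, 0.2061, -0.9662).
Qᵀb = (4.2000, -0.8116).
Back-substitute: x_2 = -0.8116/3.1048 = -0.2614.
x_1 = (4.2000 − 5.6000·(-0.2614))/5.0000 = 1.1328.

x = (1.1328, -0.2614)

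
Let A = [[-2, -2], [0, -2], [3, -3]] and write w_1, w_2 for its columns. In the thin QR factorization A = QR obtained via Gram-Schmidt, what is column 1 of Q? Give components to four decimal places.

q_1 = (-0.5547, 0.0000, 0.8321)

q_1 = w_1/‖w_1‖ = (-2, 0, 3)/3.6056 = (-0.5547, 0.0000, 0.8321).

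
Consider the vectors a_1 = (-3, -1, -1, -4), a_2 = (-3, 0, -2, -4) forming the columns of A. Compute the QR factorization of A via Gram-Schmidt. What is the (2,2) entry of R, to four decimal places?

a_1 = (-3, -1, -1, -4); ‖a_1‖ = 5.1962, so e_1 = (-0.5774, -0.1925, -0.1925, -0.7698).
e_1·a_2 = (-0.5774)·(-3) + (-0.1925)·0 + (-0.1925)·(-2) + (-0.7698)·(-4) = 5.1962.
u_2 = a_2 − 5.1962·e_1 = (0.0000, 1.0000, -1.0000, 0.0000).
r_{22} = ‖u_2‖ = 1.4142.

r_{22} = 1.4142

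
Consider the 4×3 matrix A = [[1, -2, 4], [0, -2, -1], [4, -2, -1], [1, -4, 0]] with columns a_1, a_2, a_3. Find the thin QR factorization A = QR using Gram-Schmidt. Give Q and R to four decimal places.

e_1 = a_1/‖a_1‖ = (1, 0, 4, 1)/4.2426 = (0.2357, 0.0000, 0.9428, 0.2357).
r_{12} = e_1·a_2 = -3.2998.
u_2 = a_2 + 3.2998·e_1 = (-1.2222, -2.0000, 1.1111, -3.2222).
‖u_2‖ = 4.1366, so e_2 = (-0.2955, -0.4835, 0.2686, -0.7790).
r_{13} = e_1·a_3 = 0.0000; r_{23} = e_2·a_3 = -0.9670.
u_3 = a_3 + 0.0000·e_1 + 0.9670·e_2 = (3.7143, -1.4675, -0.7403, -0.7532).
‖u_3‖ = 4.1310, so e_3 = (0.8991, -0.3553, -0.1792, -0.1823).

Q = [[0.2357, -0.2955, 0.8991], [0.0000, -0.4835, -0.3553], [0.9428, 0.2686, -0.1792], [0.2357, -0.7790, -0.1823]], R = [[4.2426, -3.2998, 0.0000], [0.0000, 4.1366, -0.9670], [0.0000, 0.0000, 4.1310]]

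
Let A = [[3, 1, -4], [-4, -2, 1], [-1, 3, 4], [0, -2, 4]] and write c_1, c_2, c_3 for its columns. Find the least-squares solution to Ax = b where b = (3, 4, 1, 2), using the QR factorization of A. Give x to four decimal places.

q_1 = c_1/‖c_1‖ = (3, -4, -1, 0)/5.0990 = (0.5883, -0.7845, -0.1961, 0.0000).
r_{12} = q_1·c_2 = 1.5689.
u_2 = c_2 − 1.5689·q_1 = (0.0769, -0.7692, 3.3077, -2.0000).
‖u_2‖ = 3.9419, so q_2 = (0.0195, -0.1951, 0.8391, -0.5074).
r_{13} = q_1·c_3 = -3.9223; r_{23} = q_2·c_3 = 1.0538.
u_3 = c_3 + 3.9223·q_1 − 1.0538·q_2 = (-1.7129, -1.8713, 2.3465, 4.5347).
‖u_3‖ = 5.7013, so q_3 = (-0.3004, -0.3282, 0.4116, 0.7954).
Qᵀb = (-1.5689, -0.8977, -0.2119).
Back-substitute: x_3 = -0.2119/5.7013 = -0.0372.
x_2 = (-0.8977 − 1.0538·(-0.0372))/3.9419 = -0.2178.
x_1 = (-1.5689 − 1.5689·(-0.2178) + 3.9223·(-0.0372))/5.0990 = -0.2693.

x = (-0.2693, -0.2178, -0.0372)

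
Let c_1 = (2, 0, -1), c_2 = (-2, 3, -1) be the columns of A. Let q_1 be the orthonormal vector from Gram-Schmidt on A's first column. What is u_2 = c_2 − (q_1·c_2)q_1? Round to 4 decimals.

u_2 = (-0.8000, 3.0000, -1.6000)

c_1 = (2, 0, -1); ‖c_1‖ = 2.2361, so q_1 = (0.8944, 0.0000, -0.4472).
q_1·c_2 = 0.8944·(-2) + 0.0000·3 + (-0.4472)·(-1) = -1.3416.
u_2 = c_2 + 1.3416·q_1 = (-0.8000, 3.0000, -1.6000).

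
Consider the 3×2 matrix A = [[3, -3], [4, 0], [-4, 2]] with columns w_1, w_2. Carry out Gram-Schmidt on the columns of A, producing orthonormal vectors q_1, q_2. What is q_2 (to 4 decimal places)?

q_2 = (-0.7199, 0.6799, 0.1400)

w_1 = (3, 4, -4); ‖w_1‖ = 6.4031, so q_1 = (0.4685, 0.6247, -0.6247).
q_1·w_2 = 0.4685·(-3) + 0.6247·0 + (-0.6247)·2 = -2.6550.
u_2 = w_2 + 2.6550·q_1 = (-1.7561, 1.6585, 0.3415).
‖u_2‖ = 2.4395, so q_2 = (-0.7199, 0.6799, 0.1400).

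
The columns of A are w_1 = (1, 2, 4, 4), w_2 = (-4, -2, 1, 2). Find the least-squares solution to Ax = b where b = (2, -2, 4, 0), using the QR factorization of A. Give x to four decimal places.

w_1 = (1, 2, 4, 4); ‖w_1‖ = 6.0828, so q_1 = (0.1644, 0.3288, 0.6576, 0.6576).
q_1·w_2 = 0.1644·(-4) + 0.3288·(-2) + 0.6576·1 + 0.6576·2 = 0.6576.
u_2 = w_2 − 0.6576·q_1 = (-4.1081, -2.2162, 0.5676, 1.5676).
‖u_2‖ = 4.9566, so q_2 = (-0.8288, -0.4471, 0.1145, 0.3163).
Qᵀb = (2.3016, -0.3054).
Back-substitute: x_2 = -0.3054/4.9566 = -0.0616.
x_1 = (2.3016 − 0.6576·(-0.0616))/6.0828 = 0.3850.

x = (0.3850, -0.0616)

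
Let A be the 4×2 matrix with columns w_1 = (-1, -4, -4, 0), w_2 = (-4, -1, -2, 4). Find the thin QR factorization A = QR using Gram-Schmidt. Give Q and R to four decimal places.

Q = [[-0.1741, -0.6500], [-0.6963, 0.1737], [-0.6963, -0.0112], [0.0000, 0.7397]], R = [[5.7446, 2.7852], [0.0000, 5.4076]]

q_1 = w_1/‖w_1‖ = (-1, -4, -4, 0)/5.7446 = (-0.1741, -0.6963, -0.6963, 0.0000).
r_{12} = q_1·w_2 = 2.7852.
u_2 = w_2 − 2.7852·q_1 = (-3.5152, 0.9394, -0.0606, 4.0000).
‖u_2‖ = 5.4076, so q_2 = (-0.6500, 0.1737, -0.0112, 0.7397).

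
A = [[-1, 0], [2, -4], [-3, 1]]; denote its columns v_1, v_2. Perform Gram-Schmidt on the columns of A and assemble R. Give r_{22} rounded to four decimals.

r_{22} = 2.8909

v_1 = (-1, 2, -3); ‖v_1‖ = 3.7417, so e_1 = (-0.2673, 0.5345, -0.8018).
e_1·v_2 = (-0.2673)·0 + 0.5345·(-4) + (-0.8018)·1 = -2.9399.
u_2 = v_2 + 2.9399·e_1 = (-0.7857, -2.4286, -1.3571).
r_{22} = ‖u_2‖ = 2.8909.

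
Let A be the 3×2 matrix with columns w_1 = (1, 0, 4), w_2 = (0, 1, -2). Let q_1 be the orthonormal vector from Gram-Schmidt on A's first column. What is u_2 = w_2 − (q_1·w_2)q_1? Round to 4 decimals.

u_2 = (0.4706, 1.0000, -0.1176)

q_1 = w_1/‖w_1‖ = (1, 0, 4)/4.1231 = (0.2425, 0.0000, 0.9701).
r_{12} = q_1·w_2 = -1.9403.
u_2 = w_2 + 1.9403·q_1 = (0.4706, 1.0000, -0.1176).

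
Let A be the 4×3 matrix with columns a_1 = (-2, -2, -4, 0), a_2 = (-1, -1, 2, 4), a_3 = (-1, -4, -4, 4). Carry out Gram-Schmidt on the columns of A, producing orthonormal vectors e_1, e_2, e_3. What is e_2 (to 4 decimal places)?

e_2 = (-0.2887, -0.2887, 0.2887, 0.8660)

a_1 = (-2, -2, -4, 0); ‖a_1‖ = 4.8990, so e_1 = (-0.4082, -0.4082, -0.8165, 0.0000).
e_1·a_2 = (-0.4082)·(-1) + (-0.4082)·(-1) + (-0.8165)·2 + 0.0000·4 = -0.8165.
u_2 = a_2 + 0.8165·e_1 = (-1.3333, -1.3333, 1.3333, 4.0000).
‖u_2‖ = 4.6188, so e_2 = (-0.2887, -0.2887, 0.2887, 0.8660).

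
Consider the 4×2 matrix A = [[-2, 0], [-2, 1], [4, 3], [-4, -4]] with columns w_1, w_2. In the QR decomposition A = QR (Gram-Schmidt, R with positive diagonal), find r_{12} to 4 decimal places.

r_{12} = 4.1110

e_1 = w_1/‖w_1‖ = (-2, -2, 4, -4)/6.3246 = (-0.3162, -0.3162, 0.6325, -0.6325).
r_{12} = e_1·w_2 = 4.1110.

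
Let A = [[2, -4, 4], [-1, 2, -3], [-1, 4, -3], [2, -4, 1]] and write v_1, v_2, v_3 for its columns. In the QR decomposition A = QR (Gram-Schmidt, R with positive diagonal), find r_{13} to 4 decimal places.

r_{13} = 5.0596

v_1 = (2, -1, -1, 2); ‖v_1‖ = 3.1623, so q_1 = (0.6325, -0.3162, -0.3162, 0.6325).
r_{13} = q_1·v_3 = 5.0596.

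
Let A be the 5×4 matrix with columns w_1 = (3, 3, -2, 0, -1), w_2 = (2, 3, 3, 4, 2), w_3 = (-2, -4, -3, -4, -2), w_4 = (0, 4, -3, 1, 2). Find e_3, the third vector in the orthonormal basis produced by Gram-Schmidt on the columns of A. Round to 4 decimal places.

e_3 = (0.6342, -0.7067, -0.1018, 0.2963, -0.0139)

e_1 = w_1/‖w_1‖ = (3, 3, -2, 0, -1)/4.7958 = (0.6255, 0.6255, -0.4170, 0.0000, -0.2085).
r_{12} = e_1·w_2 = 1.4596.
u_2 = w_2 − 1.4596·e_1 = (1.0870, 2.0870, 3.6087, 4.0000, 2.3043).
‖u_2‖ = 6.3142, so e_2 = (0.1721, 0.3305, 0.5715, 0.6335, 0.3649).
r_{13} = e_1·w_3 = -2.0851; r_{23} = e_2·w_3 = -6.6448.
u_3 = w_3 + 2.0851·e_1 + 6.6448·e_2 = (0.4482, -0.4995, -0.0720, 0.2094, -0.0098).
‖u_3‖ = 0.7067, so e_3 = (0.6342, -0.7067, -0.1018, 0.2963, -0.0139).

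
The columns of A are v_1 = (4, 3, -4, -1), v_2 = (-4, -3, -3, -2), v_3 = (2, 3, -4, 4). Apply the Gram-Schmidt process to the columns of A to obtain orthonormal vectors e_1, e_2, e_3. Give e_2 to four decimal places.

e_1 = v_1/‖v_1‖ = (4, 3, -4, -1)/6.4807 = (0.6172, 0.4629, -0.6172, -0.1543).
r_{12} = e_1·v_2 = -1.6973.
u_2 = v_2 + 1.6973·e_1 = (-2.9524, -2.2143, -4.0476, -2.2619).
‖u_2‖ = 5.9261, so e_2 = (-0.4982, -0.3736, -0.6830, -0.3817).

e_2 = (-0.4982, -0.3736, -0.6830, -0.3817)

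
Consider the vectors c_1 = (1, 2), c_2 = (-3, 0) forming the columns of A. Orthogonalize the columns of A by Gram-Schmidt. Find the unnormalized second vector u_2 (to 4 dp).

u_2 = (-2.4000, 1.2000)

c_1 = (1, 2); ‖c_1‖ = 2.2361, so q_1 = (0.4472, 0.8944).
q_1·c_2 = 0.4472·(-3) + 0.8944·0 = -1.3416.
u_2 = c_2 + 1.3416·q_1 = (-2.4000, 1.2000).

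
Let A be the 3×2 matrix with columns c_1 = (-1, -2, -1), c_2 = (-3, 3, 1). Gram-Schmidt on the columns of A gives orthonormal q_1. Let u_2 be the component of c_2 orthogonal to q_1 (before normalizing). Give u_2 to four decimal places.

u_2 = (-3.6667, 1.6667, 0.3333)

q_1 = c_1/‖c_1‖ = (-1, -2, -1)/2.4495 = (-0.4082, -0.8165, -0.4082).
r_{12} = q_1·c_2 = -1.6330.
u_2 = c_2 + 1.6330·q_1 = (-3.6667, 1.6667, 0.3333).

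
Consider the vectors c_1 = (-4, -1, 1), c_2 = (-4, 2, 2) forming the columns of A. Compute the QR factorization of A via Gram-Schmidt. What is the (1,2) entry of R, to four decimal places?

r_{12} = 3.7712

q_1 = c_1/‖c_1‖ = (-4, -1, 1)/4.2426 = (-0.9428, -0.2357, 0.2357).
r_{12} = q_1·c_2 = 3.7712.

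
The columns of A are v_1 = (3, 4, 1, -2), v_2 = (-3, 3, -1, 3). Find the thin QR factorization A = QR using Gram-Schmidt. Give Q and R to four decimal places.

Q = [[0.5477, -0.4961], [0.7303, 0.6742], [0.1826, -0.1654], [-0.3651, 0.5215]], R = [[5.4772, -0.7303], [0.0000, 5.2409]]

v_1 = (3, 4, 1, -2); ‖v_1‖ = 5.4772, so q_1 = (0.5477, 0.7303, 0.1826, -0.3651).
q_1·v_2 = 0.5477·(-3) + 0.7303·3 + 0.1826·(-1) + (-0.3651)·3 = -0.7303.
u_2 = v_2 + 0.7303·q_1 = (-2.6000, 3.5333, -0.8667, 2.7333).
‖u_2‖ = 5.2409, so q_2 = (-0.4961, 0.6742, -0.1654, 0.5215).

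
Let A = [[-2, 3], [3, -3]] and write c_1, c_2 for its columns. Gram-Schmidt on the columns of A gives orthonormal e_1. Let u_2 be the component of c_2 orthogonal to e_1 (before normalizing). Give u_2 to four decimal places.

c_1 = (-2, 3); ‖c_1‖ = 3.6056, so e_1 = (-0.5547, 0.8321).
e_1·c_2 = (-0.5547)·3 + 0.8321·(-3) = -4.1603.
u_2 = c_2 + 4.1603·e_1 = (0.6923, 0.4615).

u_2 = (0.6923, 0.4615)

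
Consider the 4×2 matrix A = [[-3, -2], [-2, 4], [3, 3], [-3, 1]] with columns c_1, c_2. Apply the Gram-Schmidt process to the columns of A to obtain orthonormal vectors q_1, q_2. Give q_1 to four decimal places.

q_1 = (-0.5388, -0.3592, 0.5388, -0.5388)

q_1 = c_1/‖c_1‖ = (-3, -2, 3, -3)/5.5678 = (-0.5388, -0.3592, 0.5388, -0.5388).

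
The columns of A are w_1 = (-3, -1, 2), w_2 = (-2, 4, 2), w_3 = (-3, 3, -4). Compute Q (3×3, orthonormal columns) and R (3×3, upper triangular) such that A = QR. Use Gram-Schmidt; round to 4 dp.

w_1 = (-3, -1, 2); ‖w_1‖ = 3.7417, so q_1 = (-0.8018, -0.2673, 0.5345).
q_1·w_2 = (-0.8018)·(-2) + (-0.2673)·4 + 0.5345·2 = 1.6036.
u_2 = w_2 − 1.6036·q_1 = (-0.7143, 4.4286, 1.1429).
‖u_2‖ = 4.6291, so q_2 = (-0.1543, 0.9567, 0.2469).
q_1·w_3 = (-0.8018)·(-3) + (-0.2673)·3 + 0.5345·(-4) = -0.5345; q_2·w_3 = (-0.1543)·(-3) + 0.9567·3 + 0.2469·(-4) = 2.3454.
u_3 = w_3 + 0.5345·q_1 − 2.3454·q_2 = (-3.0667, 0.6133, -4.2933).
‖u_3‖ = 5.3116, so q_3 = (-0.5774, 0.1155, -0.8083).

Q = [[-0.8018, -0.1543, -0.5774], [-0.2673, 0.9567, 0.1155], [0.5345, 0.2469, -0.8083]], R = [[3.7417, 1.6036, -0.5345], [0.0000, 4.6291, 2.3454], [0.0000, 0.0000, 5.3116]]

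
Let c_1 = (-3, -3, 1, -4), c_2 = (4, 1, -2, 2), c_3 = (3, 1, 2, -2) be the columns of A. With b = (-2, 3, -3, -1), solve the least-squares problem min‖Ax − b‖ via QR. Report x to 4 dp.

c_1 = (-3, -3, 1, -4); ‖c_1‖ = 5.9161, so q_1 = (-0.5071, -0.5071, 0.1690, -0.6761).
q_1·c_2 = (-0.5071)·4 + (-0.5071)·1 + 0.1690·(-2) + (-0.6761)·2 = -4.2258.
u_2 = c_2 + 4.2258·q_1 = (1.8571, -1.1429, -1.2857, -0.8571).
‖u_2‖ = 2.6726, so q_2 = (0.6949, -0.4276, -0.4811, -0.3207).
q_1·c_3 = (-0.5071)·3 + (-0.5071)·1 + 0.1690·2 + (-0.6761)·(-2) = -0.3381; q_2·c_3 = 0.6949·3 + (-0.4276)·1 + (-0.4811)·2 + (-0.3207)·(-2) = 1.3363.
u_3 = c_3 + 0.3381·q_1 − 1.3363·q_2 = (1.9000, 1.4000, 2.7000, -1.8000).
‖u_3‖ = 4.0125, so q_3 = (0.4735, 0.3489, 0.6729, -0.4486).
Qᵀb = (-0.3381, -0.9087, -1.4704).
Back-substitute: x_3 = -1.4704/4.0125 = -0.3665.
x_2 = (-0.9087 − 1.3363·(-0.3665))/2.6726 = -0.1568.
x_1 = (-0.3381 + 4.2258·(-0.1568) + 0.3381·(-0.3665))/5.9161 = -0.1901.

x = (-0.1901, -0.1568, -0.3665)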